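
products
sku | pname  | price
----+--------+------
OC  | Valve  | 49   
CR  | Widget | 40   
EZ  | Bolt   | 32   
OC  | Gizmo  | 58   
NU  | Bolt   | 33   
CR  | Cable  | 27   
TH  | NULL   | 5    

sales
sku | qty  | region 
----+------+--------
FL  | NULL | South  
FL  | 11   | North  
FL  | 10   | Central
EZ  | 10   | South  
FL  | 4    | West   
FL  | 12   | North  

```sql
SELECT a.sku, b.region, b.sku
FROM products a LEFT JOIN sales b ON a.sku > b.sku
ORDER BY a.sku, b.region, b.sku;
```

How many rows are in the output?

27

LEFT JOIN keeps every row from `products`; unmatched rows get NULL for `sales`'s columns.
Matching on a.sku > b.sku.
- a[0] sku=OC → 6 match(es) in b → 6 row(s).
- a[1] sku=CR → no match; kept with NULLs on the b side.
- a[2] sku=EZ → no match; kept with NULLs on the b side.
- a[3] sku=OC → 6 match(es) in b → 6 row(s).
- a[4] sku=NU → 6 match(es) in b → 6 row(s).
- a[5] sku=CR → no match; kept with NULLs on the b side.
- a[6] sku=TH → 6 match(es) in b → 6 row(s).
Total: 24 matched + 3 padded = 27 rows.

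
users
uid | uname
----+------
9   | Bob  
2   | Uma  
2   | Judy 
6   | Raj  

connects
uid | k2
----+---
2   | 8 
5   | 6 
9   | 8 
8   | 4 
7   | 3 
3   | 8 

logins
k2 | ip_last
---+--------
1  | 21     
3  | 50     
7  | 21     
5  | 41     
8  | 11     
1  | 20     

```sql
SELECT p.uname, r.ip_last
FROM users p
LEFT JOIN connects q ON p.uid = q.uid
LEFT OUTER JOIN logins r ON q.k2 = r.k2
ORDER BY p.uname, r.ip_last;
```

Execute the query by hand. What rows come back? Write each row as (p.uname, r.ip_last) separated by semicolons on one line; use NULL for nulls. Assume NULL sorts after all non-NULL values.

(Bob, 11); (Judy, 11); (Raj, NULL); (Uma, 11)

Step 1 — p LEFT JOIN q on uid → 4 row(s).
Then LEFT JOIN `logins r` on k2: each of those 4 rows is kept; rows whose q.k2 has no match in r get NULL for r's columns.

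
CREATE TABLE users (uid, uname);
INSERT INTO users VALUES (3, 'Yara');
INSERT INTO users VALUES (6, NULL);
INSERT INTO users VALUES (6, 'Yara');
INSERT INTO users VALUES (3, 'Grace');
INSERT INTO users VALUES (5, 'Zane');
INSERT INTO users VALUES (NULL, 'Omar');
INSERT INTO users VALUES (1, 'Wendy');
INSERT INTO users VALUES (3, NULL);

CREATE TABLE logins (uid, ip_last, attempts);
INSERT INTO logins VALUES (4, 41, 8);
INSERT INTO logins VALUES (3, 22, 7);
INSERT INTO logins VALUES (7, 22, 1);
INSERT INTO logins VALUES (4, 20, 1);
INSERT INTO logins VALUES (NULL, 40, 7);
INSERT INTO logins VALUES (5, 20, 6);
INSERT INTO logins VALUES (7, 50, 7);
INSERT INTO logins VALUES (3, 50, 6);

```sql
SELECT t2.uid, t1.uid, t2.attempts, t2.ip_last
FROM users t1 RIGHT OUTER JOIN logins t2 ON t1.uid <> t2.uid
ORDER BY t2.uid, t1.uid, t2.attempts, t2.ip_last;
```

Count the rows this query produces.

RIGHT JOIN keeps every row from `logins`; unmatched rows get NULL for `users`'s columns.
Matching on t1.uid <> t2.uid. A NULL in a compared column never satisfies the condition.
- uid=3: 5 matching t2 row(s), so 5 row(s) emitted.
- uid=6: 7 matching t2 row(s), so 7 row(s) emitted.
- uid=6: 7 matching t2 row(s), so 7 row(s) emitted.
- uid=3: 5 matching t2 row(s), so 5 row(s) emitted.
- uid=5: 6 matching t2 row(s), so 6 row(s) emitted.
- uid=NULL: no matching t2 row.
- uid=1: 7 matching t2 row(s), so 7 row(s) emitted.
- uid=3: 5 matching t2 row(s), so 5 row(s) emitted.
- 1 row(s) from t2 found no t1 partner → padded with NULL.
Total: 42 matched + 1 padded = 43 rows.

43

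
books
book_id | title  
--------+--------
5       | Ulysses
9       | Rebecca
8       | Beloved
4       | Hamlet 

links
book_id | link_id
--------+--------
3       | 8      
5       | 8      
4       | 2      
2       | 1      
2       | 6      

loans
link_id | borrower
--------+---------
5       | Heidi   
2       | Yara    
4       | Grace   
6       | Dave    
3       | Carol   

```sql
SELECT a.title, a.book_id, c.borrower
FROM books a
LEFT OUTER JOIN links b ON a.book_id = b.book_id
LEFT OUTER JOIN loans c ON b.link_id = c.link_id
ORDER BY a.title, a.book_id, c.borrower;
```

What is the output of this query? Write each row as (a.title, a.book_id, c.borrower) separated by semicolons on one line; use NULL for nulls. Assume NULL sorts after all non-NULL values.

Evaluate left to right. First `books a LEFT JOIN links b` on book_id: 4 row(s).
Then LEFT JOIN `loans c` on link_id: each of those 4 rows is kept; rows whose b.link_id has no match in c get NULL for c's columns.

(Beloved, 8, NULL); (Hamlet, 4, Yara); (Rebecca, 9, NULL); (Ulysses, 5, NULL)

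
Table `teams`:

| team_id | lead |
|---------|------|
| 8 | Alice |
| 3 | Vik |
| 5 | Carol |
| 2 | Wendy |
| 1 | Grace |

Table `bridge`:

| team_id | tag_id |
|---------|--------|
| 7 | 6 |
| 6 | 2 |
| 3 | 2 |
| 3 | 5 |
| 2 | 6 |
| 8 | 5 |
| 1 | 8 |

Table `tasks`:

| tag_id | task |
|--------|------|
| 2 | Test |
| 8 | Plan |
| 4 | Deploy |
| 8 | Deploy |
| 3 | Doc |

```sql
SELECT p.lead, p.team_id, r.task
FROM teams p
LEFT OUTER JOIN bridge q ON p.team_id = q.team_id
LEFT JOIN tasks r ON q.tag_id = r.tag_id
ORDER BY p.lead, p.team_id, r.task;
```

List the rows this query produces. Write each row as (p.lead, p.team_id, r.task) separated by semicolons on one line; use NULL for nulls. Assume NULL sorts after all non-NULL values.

(Alice, 8, NULL); (Carol, 5, NULL); (Grace, 1, Deploy); (Grace, 1, Plan); (Vik, 3, Test); (Vik, 3, NULL); (Wendy, 2, NULL)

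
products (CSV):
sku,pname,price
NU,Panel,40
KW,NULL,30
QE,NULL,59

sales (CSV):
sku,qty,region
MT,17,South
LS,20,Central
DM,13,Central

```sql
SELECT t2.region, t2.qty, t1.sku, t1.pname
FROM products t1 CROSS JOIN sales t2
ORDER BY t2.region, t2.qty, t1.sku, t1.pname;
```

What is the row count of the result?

9

CROSS JOIN pairs every row of `products` with every row of `sales`: 3 × 3 = 9 rows.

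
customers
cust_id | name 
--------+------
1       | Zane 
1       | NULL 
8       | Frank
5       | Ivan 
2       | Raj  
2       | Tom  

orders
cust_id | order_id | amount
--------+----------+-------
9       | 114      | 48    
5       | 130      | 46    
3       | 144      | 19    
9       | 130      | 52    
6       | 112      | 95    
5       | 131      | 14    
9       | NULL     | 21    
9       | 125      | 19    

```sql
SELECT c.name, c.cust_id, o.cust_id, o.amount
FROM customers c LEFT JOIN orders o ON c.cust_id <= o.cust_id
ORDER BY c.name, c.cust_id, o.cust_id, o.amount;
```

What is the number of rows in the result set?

LEFT JOIN keeps every row from `customers`; unmatched rows get NULL for `orders`'s columns.
Matching on c.cust_id <= o.cust_id.
Matched pairs: 43; unmatched c rows kept: 0.
Total: 43 rows.

43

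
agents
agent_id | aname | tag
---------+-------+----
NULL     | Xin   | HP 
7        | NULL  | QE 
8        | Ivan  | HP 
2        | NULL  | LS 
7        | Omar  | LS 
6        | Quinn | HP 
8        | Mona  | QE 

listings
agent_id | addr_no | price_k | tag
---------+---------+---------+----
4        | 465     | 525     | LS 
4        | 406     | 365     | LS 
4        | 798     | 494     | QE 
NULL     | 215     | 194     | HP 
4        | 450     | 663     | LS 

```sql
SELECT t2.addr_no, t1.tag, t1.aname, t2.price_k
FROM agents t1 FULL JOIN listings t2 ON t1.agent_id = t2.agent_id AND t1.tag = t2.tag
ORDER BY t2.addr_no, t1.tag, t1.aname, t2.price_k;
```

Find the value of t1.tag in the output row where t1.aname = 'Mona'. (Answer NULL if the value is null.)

FULL OUTER JOIN keeps every row from both sides; unmatched rows get NULL for the other side's columns.
Matching on t1.agent_id = t2.agent_id AND t1.tag = t2.tag. A NULL in a compared column never satisfies the condition.
Matched pairs: 0; unmatched t1 rows kept: 7; unmatched t2 rows kept: 5.

QE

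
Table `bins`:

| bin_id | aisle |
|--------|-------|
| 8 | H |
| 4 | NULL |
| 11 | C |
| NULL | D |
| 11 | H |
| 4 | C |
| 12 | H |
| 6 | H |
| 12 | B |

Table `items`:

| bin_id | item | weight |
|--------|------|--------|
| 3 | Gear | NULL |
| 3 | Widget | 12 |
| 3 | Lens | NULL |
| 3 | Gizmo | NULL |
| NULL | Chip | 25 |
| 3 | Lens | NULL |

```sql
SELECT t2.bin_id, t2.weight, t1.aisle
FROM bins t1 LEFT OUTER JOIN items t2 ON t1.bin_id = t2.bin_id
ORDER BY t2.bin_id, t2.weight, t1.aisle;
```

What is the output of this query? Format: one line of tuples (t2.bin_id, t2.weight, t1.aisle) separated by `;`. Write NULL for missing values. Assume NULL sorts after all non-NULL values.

LEFT JOIN keeps every row from `bins`; unmatched rows get NULL for `items`'s columns.
Matching on t1.bin_id = t2.bin_id. A NULL in a compared column never satisfies the condition.
- t1 row (bin_id=8): no match → kept, t2 columns NULL.
- t1 row (bin_id=4): no match → kept, t2 columns NULL.
- t1 row (bin_id=11): no match → kept, t2 columns NULL.
- t1 row (bin_id=NULL): no match → kept, t2 columns NULL.
- t1 row (bin_id=11): no match → kept, t2 columns NULL.
- t1 row (bin_id=4): no match → kept, t2 columns NULL.
- t1 row (bin_id=12): no match → kept, t2 columns NULL.
- t1 row (bin_id=6): no match → kept, t2 columns NULL.
- t1 row (bin_id=12): no match → kept, t2 columns NULL.
After projecting and ordering:
t2.bin_id | t2.weight | t1.aisle
NULL | NULL | B
NULL | NULL | C
NULL | NULL | C
NULL | NULL | D
NULL | NULL | H
NULL | NULL | H
NULL | NULL | H
NULL | NULL | H
NULL | NULL | NULL

(NULL, NULL, B); (NULL, NULL, C); (NULL, NULL, C); (NULL, NULL, D); (NULL, NULL, H); (NULL, NULL, H); (NULL, NULL, H); (NULL, NULL, H); (NULL, NULL, NULL)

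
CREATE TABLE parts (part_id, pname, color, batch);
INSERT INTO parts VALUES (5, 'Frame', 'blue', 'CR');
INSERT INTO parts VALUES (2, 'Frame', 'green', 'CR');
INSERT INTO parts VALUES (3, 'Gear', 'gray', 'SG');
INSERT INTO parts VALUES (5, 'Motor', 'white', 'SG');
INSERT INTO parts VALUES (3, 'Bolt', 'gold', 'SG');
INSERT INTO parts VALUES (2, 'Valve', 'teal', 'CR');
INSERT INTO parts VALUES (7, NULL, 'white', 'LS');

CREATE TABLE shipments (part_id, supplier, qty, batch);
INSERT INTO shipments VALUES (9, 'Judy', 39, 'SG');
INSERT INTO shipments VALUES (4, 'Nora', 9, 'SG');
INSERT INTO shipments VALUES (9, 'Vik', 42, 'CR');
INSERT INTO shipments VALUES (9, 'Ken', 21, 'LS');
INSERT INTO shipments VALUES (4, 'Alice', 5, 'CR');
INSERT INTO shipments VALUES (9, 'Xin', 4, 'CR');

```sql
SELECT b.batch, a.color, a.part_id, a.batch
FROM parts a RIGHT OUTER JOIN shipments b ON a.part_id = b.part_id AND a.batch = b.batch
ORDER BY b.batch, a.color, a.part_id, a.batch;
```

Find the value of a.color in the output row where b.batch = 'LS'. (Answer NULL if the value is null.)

NULL

RIGHT JOIN keeps every row from `shipments`; unmatched rows get NULL for `parts`'s columns.
Matching on a.part_id = b.part_id AND a.batch = b.batch.
- a[0] part_id=5, batch=CR → no match.
- a[1] part_id=2, batch=CR → no match.
- a[2] part_id=3, batch=SG → no match.
- a[3] part_id=5, batch=SG → no match.
- a[4] part_id=3, batch=SG → no match.
- a[5] part_id=2, batch=CR → no match.
- a[6] part_id=7, batch=LS → no match.
- plus 6 unmatched b row(s), each kept with NULL a columns.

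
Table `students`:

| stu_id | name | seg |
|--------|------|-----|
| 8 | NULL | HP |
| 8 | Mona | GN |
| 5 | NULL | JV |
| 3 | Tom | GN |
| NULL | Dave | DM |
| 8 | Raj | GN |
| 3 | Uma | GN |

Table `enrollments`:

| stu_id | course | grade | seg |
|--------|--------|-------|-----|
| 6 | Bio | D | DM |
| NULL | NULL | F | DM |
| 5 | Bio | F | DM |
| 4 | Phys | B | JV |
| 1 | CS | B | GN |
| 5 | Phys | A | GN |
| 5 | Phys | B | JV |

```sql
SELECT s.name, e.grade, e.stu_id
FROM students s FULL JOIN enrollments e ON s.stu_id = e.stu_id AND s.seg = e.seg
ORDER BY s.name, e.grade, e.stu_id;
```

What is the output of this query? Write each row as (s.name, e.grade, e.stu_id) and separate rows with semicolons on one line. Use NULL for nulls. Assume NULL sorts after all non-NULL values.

(Dave, NULL, NULL); (Mona, NULL, NULL); (Raj, NULL, NULL); (Tom, NULL, NULL); (Uma, NULL, NULL); (NULL, A, 5); (NULL, B, 1); (NULL, B, 4); (NULL, B, 5); (NULL, D, 6); (NULL, F, 5); (NULL, F, NULL); (NULL, NULL, NULL)

FULL OUTER JOIN keeps every row from both sides; unmatched rows get NULL for the other side's columns.
Matching on s.stu_id = e.stu_id AND s.seg = e.seg. A NULL in a compared column never satisfies the condition.
Matched pairs: 1; unmatched s rows kept: 6; unmatched e rows kept: 6.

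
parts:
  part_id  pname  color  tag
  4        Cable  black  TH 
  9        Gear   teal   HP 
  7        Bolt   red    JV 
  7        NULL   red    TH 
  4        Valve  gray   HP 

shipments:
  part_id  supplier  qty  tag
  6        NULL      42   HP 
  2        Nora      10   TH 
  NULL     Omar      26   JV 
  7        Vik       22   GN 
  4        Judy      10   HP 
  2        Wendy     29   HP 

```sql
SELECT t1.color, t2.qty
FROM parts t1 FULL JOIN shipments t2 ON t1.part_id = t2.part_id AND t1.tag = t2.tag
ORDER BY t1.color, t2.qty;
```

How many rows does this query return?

FULL OUTER JOIN keeps every row from both sides; unmatched rows get NULL for the other side's columns.
Matching on t1.part_id = t2.part_id AND t1.tag = t2.tag. A NULL in a compared column never satisfies the condition.
- part_id=4, tag=TH: no t2 row matches, row kept with t2 columns NULL.
- part_id=9, tag=HP: no t2 row matches, row kept with t2 columns NULL.
- part_id=7, tag=JV: no t2 row matches, row kept with t2 columns NULL.
- part_id=7, tag=TH: no t2 row matches, row kept with t2 columns NULL.
- part_id=4, tag=HP: 1 matching t2 row(s), so 1 row(s) emitted.
- plus 5 unmatched t2 row(s), each kept with NULL t1 columns.
Total: 1 matched + 9 padded = 10 rows.

10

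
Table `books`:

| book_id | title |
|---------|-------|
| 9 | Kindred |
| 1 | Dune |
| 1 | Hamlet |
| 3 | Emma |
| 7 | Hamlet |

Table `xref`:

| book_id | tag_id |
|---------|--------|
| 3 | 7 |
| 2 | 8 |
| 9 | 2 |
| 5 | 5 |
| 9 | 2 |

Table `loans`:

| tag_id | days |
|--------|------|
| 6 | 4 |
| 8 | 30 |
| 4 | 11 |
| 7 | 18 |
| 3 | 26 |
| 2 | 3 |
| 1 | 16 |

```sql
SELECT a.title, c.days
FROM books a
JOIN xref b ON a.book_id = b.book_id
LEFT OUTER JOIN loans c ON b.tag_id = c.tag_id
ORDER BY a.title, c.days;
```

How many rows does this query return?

3

Joins associate left-to-right: books INNER JOIN xref on book_id gives 3 intermediate row(s).
Then LEFT JOIN `loans c` on tag_id: each of those 3 rows is kept; rows whose b.tag_id has no match in c get NULL for c's columns.
Result: 3 row(s).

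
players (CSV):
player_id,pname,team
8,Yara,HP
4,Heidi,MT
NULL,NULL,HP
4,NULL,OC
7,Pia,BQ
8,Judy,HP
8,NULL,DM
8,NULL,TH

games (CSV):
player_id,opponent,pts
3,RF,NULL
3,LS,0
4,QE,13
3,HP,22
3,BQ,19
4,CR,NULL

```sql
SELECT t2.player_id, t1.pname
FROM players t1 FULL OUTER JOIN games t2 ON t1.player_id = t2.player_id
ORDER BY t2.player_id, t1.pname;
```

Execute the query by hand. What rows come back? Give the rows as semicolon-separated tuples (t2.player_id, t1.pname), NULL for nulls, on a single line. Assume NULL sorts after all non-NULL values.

(3, NULL); (3, NULL); (3, NULL); (3, NULL); (4, Heidi); (4, Heidi); (4, NULL); (4, NULL); (NULL, Judy); (NULL, Pia); (NULL, Yara); (NULL, NULL); (NULL, NULL); (NULL, NULL)

FULL OUTER JOIN keeps every row from both sides; unmatched rows get NULL for the other side's columns.
Matching on t1.player_id = t2.player_id. A NULL in a compared column never satisfies the condition.
- t1 row (player_id=8): no match → kept, t2 columns NULL.
- t1 row (player_id=4): matches 2 t2 row(s) → 2 output row(s).
- t1 row (player_id=NULL): no match → kept, t2 columns NULL.
- t1 row (player_id=4): matches 2 t2 row(s) → 2 output row(s).
- t1 row (player_id=7): no match → kept, t2 columns NULL.
- t1 row (player_id=8): no match → kept, t2 columns NULL.
- t1 row (player_id=8): no match → kept, t2 columns NULL.
- t1 row (player_id=8): no match → kept, t2 columns NULL.
- 4 t2 row(s) had no t1 match → kept, t1 columns NULL.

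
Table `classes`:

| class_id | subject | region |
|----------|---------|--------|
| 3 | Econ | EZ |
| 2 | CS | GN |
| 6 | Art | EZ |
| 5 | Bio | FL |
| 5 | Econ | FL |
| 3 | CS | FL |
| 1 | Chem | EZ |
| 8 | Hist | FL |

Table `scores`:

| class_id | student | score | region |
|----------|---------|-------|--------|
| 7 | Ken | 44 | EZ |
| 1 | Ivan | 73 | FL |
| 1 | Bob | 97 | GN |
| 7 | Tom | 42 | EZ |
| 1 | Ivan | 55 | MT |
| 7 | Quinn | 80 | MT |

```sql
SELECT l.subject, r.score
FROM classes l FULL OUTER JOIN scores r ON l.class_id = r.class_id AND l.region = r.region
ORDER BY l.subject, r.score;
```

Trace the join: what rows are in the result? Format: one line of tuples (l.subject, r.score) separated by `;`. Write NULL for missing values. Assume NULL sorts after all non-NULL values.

(Art, NULL); (Bio, NULL); (CS, NULL); (CS, NULL); (Chem, NULL); (Econ, NULL); (Econ, NULL); (Hist, NULL); (NULL, 42); (NULL, 44); (NULL, 55); (NULL, 73); (NULL, 80); (NULL, 97)

FULL OUTER JOIN keeps every row from both sides; unmatched rows get NULL for the other side's columns.
Matching on l.class_id = r.class_id AND l.region = r.region.
- l (class_id=3, region=EZ) has no partner → padded with NULL.
- l (class_id=2, region=GN) has no partner → padded with NULL.
- l (class_id=6, region=EZ) has no partner → padded with NULL.
- l (class_id=5, region=FL) has no partner → padded with NULL.
- l (class_id=5, region=FL) has no partner → padded with NULL.
- l (class_id=3, region=FL) has no partner → padded with NULL.
- l (class_id=1, region=EZ) has no partner → padded with NULL.
- l (class_id=8, region=FL) has no partner → padded with NULL.
- 6 r row(s) had no l match → kept, l columns NULL.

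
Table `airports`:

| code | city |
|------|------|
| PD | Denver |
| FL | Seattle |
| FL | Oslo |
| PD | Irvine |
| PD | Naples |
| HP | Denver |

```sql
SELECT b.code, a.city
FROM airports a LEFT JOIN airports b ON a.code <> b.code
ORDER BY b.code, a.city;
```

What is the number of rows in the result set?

22

LEFT JOIN keeps every row from `airports a`; unmatched rows get NULL for `airports b`'s columns.
Matching on a.code <> b.code.
- a row (code=PD): matches 3 b row(s) → 3 output row(s).
- a row (code=FL): matches 4 b row(s) → 4 output row(s).
- a row (code=FL): matches 4 b row(s) → 4 output row(s).
- a row (code=PD): matches 3 b row(s) → 3 output row(s).
- a row (code=PD): matches 3 b row(s) → 3 output row(s).
- a row (code=HP): matches 5 b row(s) → 5 output row(s).
Total: 22 rows.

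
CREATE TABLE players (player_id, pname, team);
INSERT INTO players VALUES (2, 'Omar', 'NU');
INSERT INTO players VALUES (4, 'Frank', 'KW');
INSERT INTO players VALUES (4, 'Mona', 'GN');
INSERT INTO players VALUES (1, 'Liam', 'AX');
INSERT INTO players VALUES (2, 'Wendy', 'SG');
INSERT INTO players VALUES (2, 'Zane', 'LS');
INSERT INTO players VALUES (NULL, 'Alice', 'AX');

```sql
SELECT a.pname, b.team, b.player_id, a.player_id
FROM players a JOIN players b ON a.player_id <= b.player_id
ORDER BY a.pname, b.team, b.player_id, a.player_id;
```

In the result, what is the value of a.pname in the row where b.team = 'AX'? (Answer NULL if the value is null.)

INNER JOIN keeps only pairs where the ON condition holds.
Matching on a.player_id <= b.player_id. A NULL in a compared column never satisfies the condition.
- a (player_id=2) pairs with 5 row(s) of b.
- a (player_id=4) pairs with 2 row(s) of b.
- a (player_id=4) pairs with 2 row(s) of b.
- a (player_id=1) pairs with 6 row(s) of b.
- a (player_id=2) pairs with 5 row(s) of b.
- a (player_id=2) pairs with 5 row(s) of b.
- a (player_id=NULL) has no partner → excluded.

Liam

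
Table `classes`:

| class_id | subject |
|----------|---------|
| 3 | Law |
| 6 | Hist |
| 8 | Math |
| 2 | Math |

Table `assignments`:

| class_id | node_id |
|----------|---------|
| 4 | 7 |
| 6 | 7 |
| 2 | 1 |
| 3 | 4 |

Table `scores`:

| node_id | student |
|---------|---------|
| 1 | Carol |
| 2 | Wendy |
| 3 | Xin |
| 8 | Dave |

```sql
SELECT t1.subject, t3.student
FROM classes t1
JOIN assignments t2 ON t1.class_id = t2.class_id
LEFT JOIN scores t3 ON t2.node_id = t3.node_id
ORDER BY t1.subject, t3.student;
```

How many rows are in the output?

3

Evaluate left to right. First `classes t1 INNER JOIN assignments t2` on class_id: 3 row(s).
Then LEFT JOIN `scores t3` on node_id: each of those 3 rows is kept; rows whose t2.node_id has no match in t3 get NULL for t3's columns.
Result: 3 row(s).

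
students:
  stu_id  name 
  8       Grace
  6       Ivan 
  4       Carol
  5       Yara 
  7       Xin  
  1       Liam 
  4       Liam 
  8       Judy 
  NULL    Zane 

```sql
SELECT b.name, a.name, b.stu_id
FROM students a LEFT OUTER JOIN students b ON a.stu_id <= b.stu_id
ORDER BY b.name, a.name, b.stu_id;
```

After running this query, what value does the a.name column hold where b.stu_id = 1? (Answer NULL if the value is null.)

LEFT JOIN keeps every row from `students a`; unmatched rows get NULL for `students b`'s columns.
Matching on a.stu_id <= b.stu_id. A NULL in a compared column never satisfies the condition.
- a (stu_id=8) pairs with 2 row(s) of b.
- a (stu_id=6) pairs with 4 row(s) of b.
- a (stu_id=4) pairs with 7 row(s) of b.
- a (stu_id=5) pairs with 5 row(s) of b.
- a (stu_id=7) pairs with 3 row(s) of b.
- a (stu_id=1) pairs with 8 row(s) of b.
- a (stu_id=4) pairs with 7 row(s) of b.
- a (stu_id=8) pairs with 2 row(s) of b.
- a (stu_id=NULL) has no partner → padded with NULL.

Liam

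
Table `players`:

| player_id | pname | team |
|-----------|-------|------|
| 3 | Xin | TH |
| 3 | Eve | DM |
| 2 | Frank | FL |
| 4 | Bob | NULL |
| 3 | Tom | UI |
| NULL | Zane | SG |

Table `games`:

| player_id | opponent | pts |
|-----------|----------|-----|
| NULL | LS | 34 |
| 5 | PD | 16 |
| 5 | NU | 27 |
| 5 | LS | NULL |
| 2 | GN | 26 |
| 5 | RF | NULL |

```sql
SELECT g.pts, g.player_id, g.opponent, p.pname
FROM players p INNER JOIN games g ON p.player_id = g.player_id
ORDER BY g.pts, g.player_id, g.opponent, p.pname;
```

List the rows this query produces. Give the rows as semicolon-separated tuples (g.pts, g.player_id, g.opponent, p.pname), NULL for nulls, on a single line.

INNER JOIN keeps only pairs where the ON condition holds.
Matching on p.player_id = g.player_id. A NULL in a compared column never satisfies the condition.
- p row (player_id=3): no match → dropped.
- p row (player_id=3): no match → dropped.
- p row (player_id=2): matches 1 g row(s) → 1 output row(s).
- p row (player_id=4): no match → dropped.
- p row (player_id=3): no match → dropped.
- p row (player_id=NULL): no match → dropped.
After projecting and ordering:
g.pts | g.player_id | g.opponent | p.pname
26 | 2 | GN | Frank

(26, 2, GN, Frank)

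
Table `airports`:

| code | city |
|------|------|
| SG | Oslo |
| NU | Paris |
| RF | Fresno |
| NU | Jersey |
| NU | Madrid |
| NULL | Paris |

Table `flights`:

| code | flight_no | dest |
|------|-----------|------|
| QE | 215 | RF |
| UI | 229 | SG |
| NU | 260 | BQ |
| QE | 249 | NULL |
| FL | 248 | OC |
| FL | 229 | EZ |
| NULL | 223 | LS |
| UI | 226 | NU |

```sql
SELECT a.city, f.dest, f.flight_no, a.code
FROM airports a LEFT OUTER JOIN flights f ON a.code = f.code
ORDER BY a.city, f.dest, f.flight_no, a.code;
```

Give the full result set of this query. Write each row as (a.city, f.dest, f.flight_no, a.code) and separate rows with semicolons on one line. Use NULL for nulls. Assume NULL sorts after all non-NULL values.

LEFT JOIN keeps every row from `airports`; unmatched rows get NULL for `flights`'s columns.
Matching on a.code = f.code. A NULL in a compared column never satisfies the condition.
- code=SG: no f row matches, row kept with f columns NULL.
- code=NU: 1 matching f row(s), so 1 row(s) emitted.
- code=RF: no f row matches, row kept with f columns NULL.
- code=NU: 1 matching f row(s), so 1 row(s) emitted.
- code=NU: 1 matching f row(s), so 1 row(s) emitted.
- code=NULL: no f row matches, row kept with f columns NULL.
After projecting and ordering:
a.city | f.dest | f.flight_no | a.code
Fresno | NULL | NULL | RF
Jersey | BQ | 260 | NU
Madrid | BQ | 260 | NU
Oslo | NULL | NULL | SG
Paris | BQ | 260 | NU
Paris | NULL | NULL | NULL

(Fresno, NULL, NULL, RF); (Jersey, BQ, 260, NU); (Madrid, BQ, 260, NU); (Oslo, NULL, NULL, SG); (Paris, BQ, 260, NU); (Paris, NULL, NULL, NULL)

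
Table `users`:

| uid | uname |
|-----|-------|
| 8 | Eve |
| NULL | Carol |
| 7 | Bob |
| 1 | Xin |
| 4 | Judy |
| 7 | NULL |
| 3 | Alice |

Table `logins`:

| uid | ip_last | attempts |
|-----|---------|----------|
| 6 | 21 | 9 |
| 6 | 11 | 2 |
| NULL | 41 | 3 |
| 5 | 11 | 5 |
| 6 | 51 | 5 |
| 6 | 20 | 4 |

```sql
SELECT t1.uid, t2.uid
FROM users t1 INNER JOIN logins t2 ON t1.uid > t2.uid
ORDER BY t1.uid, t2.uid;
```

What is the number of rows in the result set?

15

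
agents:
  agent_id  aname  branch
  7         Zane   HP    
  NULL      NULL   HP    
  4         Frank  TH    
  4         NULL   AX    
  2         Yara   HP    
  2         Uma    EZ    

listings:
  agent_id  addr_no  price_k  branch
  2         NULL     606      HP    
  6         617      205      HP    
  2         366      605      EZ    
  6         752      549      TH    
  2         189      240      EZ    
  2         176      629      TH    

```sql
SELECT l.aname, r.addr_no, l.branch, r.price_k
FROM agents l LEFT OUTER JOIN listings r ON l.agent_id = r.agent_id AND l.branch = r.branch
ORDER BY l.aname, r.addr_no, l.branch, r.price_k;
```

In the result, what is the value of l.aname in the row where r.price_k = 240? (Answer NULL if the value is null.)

LEFT JOIN keeps every row from `agents`; unmatched rows get NULL for `listings`'s columns.
Matching on l.agent_id = r.agent_id AND l.branch = r.branch. A NULL in a compared column never satisfies the condition.
Matched pairs: 3; unmatched l rows kept: 4.

Uma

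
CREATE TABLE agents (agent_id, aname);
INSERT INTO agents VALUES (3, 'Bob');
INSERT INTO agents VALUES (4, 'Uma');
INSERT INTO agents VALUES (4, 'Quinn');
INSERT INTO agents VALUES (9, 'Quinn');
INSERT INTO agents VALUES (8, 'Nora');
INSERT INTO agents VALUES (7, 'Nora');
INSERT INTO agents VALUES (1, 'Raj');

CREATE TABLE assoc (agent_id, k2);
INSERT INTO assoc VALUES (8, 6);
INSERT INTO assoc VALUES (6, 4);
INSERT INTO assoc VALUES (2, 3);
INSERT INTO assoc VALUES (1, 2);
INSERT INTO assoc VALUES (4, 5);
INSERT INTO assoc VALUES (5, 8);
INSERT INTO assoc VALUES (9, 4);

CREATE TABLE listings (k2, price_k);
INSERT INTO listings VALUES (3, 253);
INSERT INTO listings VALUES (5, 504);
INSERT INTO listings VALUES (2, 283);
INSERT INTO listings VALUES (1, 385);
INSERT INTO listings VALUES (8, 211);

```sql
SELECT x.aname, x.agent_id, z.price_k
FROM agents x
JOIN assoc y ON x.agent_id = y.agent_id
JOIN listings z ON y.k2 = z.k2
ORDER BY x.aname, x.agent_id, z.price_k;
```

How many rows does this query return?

Evaluate left to right. First `agents x INNER JOIN assoc y` on agent_id: 5 row(s).
Then INNER JOIN `listings z` on k2: keep only rows whose y.k2 appears in z.
Result: 3 row(s).

3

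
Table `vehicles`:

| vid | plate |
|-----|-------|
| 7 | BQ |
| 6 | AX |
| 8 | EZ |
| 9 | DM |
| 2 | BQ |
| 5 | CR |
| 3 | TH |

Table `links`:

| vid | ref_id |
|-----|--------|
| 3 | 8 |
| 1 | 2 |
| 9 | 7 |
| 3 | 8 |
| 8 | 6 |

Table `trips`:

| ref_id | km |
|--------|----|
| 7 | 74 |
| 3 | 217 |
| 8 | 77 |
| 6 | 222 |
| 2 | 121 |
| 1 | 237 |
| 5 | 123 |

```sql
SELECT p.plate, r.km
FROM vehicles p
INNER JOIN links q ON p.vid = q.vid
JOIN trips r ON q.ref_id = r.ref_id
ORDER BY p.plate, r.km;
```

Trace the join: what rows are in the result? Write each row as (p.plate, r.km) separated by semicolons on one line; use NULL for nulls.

(DM, 74); (EZ, 222); (TH, 77); (TH, 77)

Joins associate left-to-right: vehicles INNER JOIN links on vid gives 4 intermediate row(s).
Then INNER JOIN `trips r` on ref_id: keep only rows whose q.ref_id appears in r.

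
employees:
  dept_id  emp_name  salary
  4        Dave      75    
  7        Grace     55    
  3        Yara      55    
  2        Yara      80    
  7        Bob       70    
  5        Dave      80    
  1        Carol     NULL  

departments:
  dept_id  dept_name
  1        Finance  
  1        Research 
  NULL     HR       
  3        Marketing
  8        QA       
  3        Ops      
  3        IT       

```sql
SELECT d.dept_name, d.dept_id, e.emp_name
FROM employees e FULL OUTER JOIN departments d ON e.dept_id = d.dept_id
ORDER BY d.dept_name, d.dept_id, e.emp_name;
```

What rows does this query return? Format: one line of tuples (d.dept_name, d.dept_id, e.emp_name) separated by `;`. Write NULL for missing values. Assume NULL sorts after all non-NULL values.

(Finance, 1, Carol); (HR, NULL, NULL); (IT, 3, Yara); (Marketing, 3, Yara); (Ops, 3, Yara); (QA, 8, NULL); (Research, 1, Carol); (NULL, NULL, Bob); (NULL, NULL, Dave); (NULL, NULL, Dave); (NULL, NULL, Grace); (NULL, NULL, Yara)

FULL OUTER JOIN keeps every row from both sides; unmatched rows get NULL for the other side's columns.
Matching on e.dept_id = d.dept_id. A NULL in a compared column never satisfies the condition.
- e row (dept_id=4): no match → kept, d columns NULL.
- e row (dept_id=7): no match → kept, d columns NULL.
- e row (dept_id=3): matches 3 d row(s) → 3 output row(s).
- e row (dept_id=2): no match → kept, d columns NULL.
- e row (dept_id=7): no match → kept, d columns NULL.
- e row (dept_id=5): no match → kept, d columns NULL.
- e row (dept_id=1): matches 2 d row(s) → 2 output row(s).
- 2 row(s) from d found no e partner → padded with NULL.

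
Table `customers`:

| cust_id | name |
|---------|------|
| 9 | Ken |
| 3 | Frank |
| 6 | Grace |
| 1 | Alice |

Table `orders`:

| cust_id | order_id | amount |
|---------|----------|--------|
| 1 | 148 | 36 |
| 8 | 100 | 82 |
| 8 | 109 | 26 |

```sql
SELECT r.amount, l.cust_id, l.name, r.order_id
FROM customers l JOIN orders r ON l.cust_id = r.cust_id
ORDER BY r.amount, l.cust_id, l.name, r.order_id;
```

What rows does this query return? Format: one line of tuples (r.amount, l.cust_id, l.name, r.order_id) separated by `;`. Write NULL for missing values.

INNER JOIN keeps only pairs where the ON condition holds.
Matching on l.cust_id = r.cust_id.
- cust_id=9: no matching r row, dropped.
- cust_id=3: no matching r row, dropped.
- cust_id=6: no matching r row, dropped.
- cust_id=1: 1 matching r row(s), so 1 row(s) emitted.
After projecting and ordering:
r.amount | l.cust_id | l.name | r.order_id
36 | 1 | Alice | 148

(36, 1, Alice, 148)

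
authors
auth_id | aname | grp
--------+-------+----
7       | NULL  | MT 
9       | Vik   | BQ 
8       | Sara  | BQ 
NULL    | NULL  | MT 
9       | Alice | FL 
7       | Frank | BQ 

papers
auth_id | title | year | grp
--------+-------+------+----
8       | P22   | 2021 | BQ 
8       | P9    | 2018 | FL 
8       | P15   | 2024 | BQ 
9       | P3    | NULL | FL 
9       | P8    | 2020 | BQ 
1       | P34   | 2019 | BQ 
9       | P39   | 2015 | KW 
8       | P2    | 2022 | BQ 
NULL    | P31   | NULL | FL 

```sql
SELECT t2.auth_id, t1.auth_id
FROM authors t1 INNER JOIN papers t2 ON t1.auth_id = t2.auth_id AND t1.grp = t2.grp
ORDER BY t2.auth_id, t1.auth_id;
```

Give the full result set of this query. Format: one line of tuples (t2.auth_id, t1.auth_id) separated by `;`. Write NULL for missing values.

INNER JOIN keeps only pairs where the ON condition holds.
Matching on t1.auth_id = t2.auth_id AND t1.grp = t2.grp. A NULL in a compared column never satisfies the condition.
Matched pairs: 5.

(8, 8); (8, 8); (8, 8); (9, 9); (9, 9)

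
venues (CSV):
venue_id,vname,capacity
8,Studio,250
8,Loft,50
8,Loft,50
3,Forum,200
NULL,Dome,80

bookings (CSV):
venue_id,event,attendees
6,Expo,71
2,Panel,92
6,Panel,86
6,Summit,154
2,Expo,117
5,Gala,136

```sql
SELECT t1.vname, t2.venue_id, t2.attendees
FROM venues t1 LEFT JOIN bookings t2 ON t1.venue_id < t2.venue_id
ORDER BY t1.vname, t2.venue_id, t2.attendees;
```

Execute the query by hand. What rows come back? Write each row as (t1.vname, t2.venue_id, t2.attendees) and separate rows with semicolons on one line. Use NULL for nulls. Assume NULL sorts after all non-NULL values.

(Dome, NULL, NULL); (Forum, 5, 136); (Forum, 6, 71); (Forum, 6, 86); (Forum, 6, 154); (Loft, NULL, NULL); (Loft, NULL, NULL); (Studio, NULL, NULL)

LEFT JOIN keeps every row from `venues`; unmatched rows get NULL for `bookings`'s columns.
Matching on t1.venue_id < t2.venue_id. A NULL in a compared column never satisfies the condition.
- t1 (venue_id=8) has no partner → padded with NULL.
- t1 (venue_id=8) has no partner → padded with NULL.
- t1 (venue_id=8) has no partner → padded with NULL.
- t1 (venue_id=3) pairs with 4 row(s) of t2.
- t1 (venue_id=NULL) has no partner → padded with NULL.
After projecting and ordering:
t1.vname | t2.venue_id | t2.attendees
Dome | NULL | NULL
Forum | 5 | 136
Forum | 6 | 71
Forum | 6 | 86
Forum | 6 | 154
Loft | NULL | NULL
Loft | NULL | NULL
Studio | NULL | NULL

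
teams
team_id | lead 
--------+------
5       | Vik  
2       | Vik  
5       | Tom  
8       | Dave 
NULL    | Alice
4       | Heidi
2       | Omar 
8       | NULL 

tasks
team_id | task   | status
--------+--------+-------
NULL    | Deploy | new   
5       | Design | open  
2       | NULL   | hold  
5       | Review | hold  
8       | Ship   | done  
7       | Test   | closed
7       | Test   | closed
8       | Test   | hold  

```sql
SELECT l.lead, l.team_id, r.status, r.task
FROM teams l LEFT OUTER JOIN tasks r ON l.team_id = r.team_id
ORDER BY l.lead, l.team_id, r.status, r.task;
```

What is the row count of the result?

LEFT JOIN keeps every row from `teams`; unmatched rows get NULL for `tasks`'s columns.
Matching on l.team_id = r.team_id. A NULL in a compared column never satisfies the condition.
- l row (team_id=5): matches 2 r row(s) → 2 output row(s).
- l row (team_id=2): matches 1 r row(s) → 1 output row(s).
- l row (team_id=5): matches 2 r row(s) → 2 output row(s).
- l row (team_id=8): matches 2 r row(s) → 2 output row(s).
- l row (team_id=NULL): no match → kept, r columns NULL.
- l row (team_id=4): no match → kept, r columns NULL.
- l row (team_id=2): matches 1 r row(s) → 1 output row(s).
- l row (team_id=8): matches 2 r row(s) → 2 output row(s).
Total: 10 matched + 2 padded = 12 rows.

12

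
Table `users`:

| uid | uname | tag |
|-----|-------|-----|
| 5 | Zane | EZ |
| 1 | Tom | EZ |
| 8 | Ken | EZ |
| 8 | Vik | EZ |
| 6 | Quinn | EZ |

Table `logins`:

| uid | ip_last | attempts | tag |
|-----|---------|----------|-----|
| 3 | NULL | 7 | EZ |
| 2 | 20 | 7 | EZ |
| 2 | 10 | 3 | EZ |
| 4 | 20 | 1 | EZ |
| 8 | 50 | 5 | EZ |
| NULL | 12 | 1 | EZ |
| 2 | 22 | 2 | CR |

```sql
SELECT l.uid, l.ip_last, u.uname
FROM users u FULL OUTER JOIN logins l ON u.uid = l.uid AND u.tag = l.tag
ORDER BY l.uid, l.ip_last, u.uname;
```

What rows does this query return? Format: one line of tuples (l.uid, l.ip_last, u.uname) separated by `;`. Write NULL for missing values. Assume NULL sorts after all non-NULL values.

(2, 10, NULL); (2, 20, NULL); (2, 22, NULL); (3, NULL, NULL); (4, 20, NULL); (8, 50, Ken); (8, 50, Vik); (NULL, 12, NULL); (NULL, NULL, Quinn); (NULL, NULL, Tom); (NULL, NULL, Zane)

FULL OUTER JOIN keeps every row from both sides; unmatched rows get NULL for the other side's columns.
Matching on u.uid = l.uid AND u.tag = l.tag. A NULL in a compared column never satisfies the condition.
- u row (uid=5, tag=EZ): no match → kept, l columns NULL.
- u row (uid=1, tag=EZ): no match → kept, l columns NULL.
- u row (uid=8, tag=EZ): matches 1 l row(s) → 1 output row(s).
- u row (uid=8, tag=EZ): matches 1 l row(s) → 1 output row(s).
- u row (uid=6, tag=EZ): no match → kept, l columns NULL.
- plus 6 unmatched l row(s), each kept with NULL u columns.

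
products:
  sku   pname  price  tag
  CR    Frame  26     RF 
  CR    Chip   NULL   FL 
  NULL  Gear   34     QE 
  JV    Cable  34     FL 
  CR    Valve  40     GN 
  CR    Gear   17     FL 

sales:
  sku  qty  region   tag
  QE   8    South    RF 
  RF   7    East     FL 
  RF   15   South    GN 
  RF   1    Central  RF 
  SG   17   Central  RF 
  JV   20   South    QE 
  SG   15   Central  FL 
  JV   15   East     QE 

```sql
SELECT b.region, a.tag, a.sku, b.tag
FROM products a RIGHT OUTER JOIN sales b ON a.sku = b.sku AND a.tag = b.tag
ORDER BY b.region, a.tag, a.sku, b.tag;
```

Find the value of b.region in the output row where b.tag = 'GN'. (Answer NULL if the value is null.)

RIGHT JOIN keeps every row from `sales`; unmatched rows get NULL for `products`'s columns.
Matching on a.sku = b.sku AND a.tag = b.tag. A NULL in a compared column never satisfies the condition.
- a[0] sku=CR, tag=RF → no match.
- a[1] sku=CR, tag=FL → no match.
- a[2] sku=NULL, tag=QE → no match.
- a[3] sku=JV, tag=FL → no match.
- a[4] sku=CR, tag=GN → no match.
- a[5] sku=CR, tag=FL → no match.
- plus 8 unmatched b row(s), each kept with NULL a columns.

South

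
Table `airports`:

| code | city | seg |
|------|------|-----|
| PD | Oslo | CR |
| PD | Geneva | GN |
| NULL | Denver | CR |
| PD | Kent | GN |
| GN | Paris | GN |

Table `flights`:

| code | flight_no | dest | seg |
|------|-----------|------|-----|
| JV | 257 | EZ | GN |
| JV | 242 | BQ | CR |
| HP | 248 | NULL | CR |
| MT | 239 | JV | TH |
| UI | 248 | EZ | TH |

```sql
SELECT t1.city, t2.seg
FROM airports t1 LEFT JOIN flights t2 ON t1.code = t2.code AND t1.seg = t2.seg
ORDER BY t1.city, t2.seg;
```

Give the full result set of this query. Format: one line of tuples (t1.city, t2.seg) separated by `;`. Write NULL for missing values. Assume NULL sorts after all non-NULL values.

LEFT JOIN keeps every row from `airports`; unmatched rows get NULL for `flights`'s columns.
Matching on t1.code = t2.code AND t1.seg = t2.seg. A NULL in a compared column never satisfies the condition.
- t1[0] code=PD, seg=CR → no match; kept with NULLs on the t2 side.
- t1[1] code=PD, seg=GN → no match; kept with NULLs on the t2 side.
- t1[2] code=NULL, seg=CR → no match; kept with NULLs on the t2 side.
- t1[3] code=PD, seg=GN → no match; kept with NULLs on the t2 side.
- t1[4] code=GN, seg=GN → no match; kept with NULLs on the t2 side.
After projecting and ordering:
t1.city | t2.seg
Denver | NULL
Geneva | NULL
Kent | NULL
Oslo | NULL
Paris | NULL

(Denver, NULL); (Geneva, NULL); (Kent, NULL); (Oslo, NULL); (Paris, NULL)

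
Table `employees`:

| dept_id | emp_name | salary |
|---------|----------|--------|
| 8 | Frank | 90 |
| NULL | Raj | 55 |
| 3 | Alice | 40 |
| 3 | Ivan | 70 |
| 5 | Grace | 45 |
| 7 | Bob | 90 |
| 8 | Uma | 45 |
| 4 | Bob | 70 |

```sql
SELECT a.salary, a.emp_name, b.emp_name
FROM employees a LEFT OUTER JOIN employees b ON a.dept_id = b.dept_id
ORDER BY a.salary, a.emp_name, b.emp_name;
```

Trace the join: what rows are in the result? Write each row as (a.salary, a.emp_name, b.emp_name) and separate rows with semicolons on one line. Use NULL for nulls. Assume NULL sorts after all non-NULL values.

LEFT JOIN keeps every row from `employees a`; unmatched rows get NULL for `employees b`'s columns.
Matching on a.dept_id = b.dept_id. A NULL in a compared column never satisfies the condition.
Matched pairs: 11; unmatched a rows kept: 1.

(40, Alice, Alice); (40, Alice, Ivan); (45, Grace, Grace); (45, Uma, Frank); (45, Uma, Uma); (55, Raj, NULL); (70, Bob, Bob); (70, Ivan, Alice); (70, Ivan, Ivan); (90, Bob, Bob); (90, Frank, Frank); (90, Frank, Uma)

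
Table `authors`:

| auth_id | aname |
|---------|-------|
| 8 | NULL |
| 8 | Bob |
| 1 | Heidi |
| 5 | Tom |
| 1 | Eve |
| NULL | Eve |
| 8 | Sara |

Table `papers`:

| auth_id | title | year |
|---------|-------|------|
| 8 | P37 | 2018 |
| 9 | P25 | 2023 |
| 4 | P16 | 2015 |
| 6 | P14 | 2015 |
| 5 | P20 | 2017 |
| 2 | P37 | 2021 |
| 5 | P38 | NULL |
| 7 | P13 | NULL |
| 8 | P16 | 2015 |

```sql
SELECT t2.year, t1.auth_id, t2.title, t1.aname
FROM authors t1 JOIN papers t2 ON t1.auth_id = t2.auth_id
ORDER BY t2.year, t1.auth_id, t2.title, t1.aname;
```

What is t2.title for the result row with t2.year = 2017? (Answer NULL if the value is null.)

INNER JOIN keeps only pairs where the ON condition holds.
Matching on t1.auth_id = t2.auth_id. A NULL in a compared column never satisfies the condition.
Matched pairs: 8.

P20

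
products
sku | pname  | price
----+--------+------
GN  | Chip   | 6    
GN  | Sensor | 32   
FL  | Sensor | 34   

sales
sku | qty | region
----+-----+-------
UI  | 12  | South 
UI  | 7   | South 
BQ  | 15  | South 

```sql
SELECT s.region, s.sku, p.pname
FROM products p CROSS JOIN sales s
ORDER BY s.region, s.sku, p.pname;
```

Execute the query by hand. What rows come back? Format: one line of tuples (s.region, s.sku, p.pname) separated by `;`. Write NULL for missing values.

CROSS JOIN pairs every row of `products` with every row of `sales`: 3 × 3 = 9 rows.
After projecting and ordering:
s.region | s.sku | p.pname
South | BQ | Chip
South | BQ | Sensor
South | BQ | Sensor
South | UI | Chip
South | UI | Chip
South | UI | Sensor
South | UI | Sensor
South | UI | Sensor
South | UI | Sensor

(South, BQ, Chip); (South, BQ, Sensor); (South, BQ, Sensor); (South, UI, Chip); (South, UI, Chip); (South, UI, Sensor); (South, UI, Sensor); (South, UI, Sensor); (South, UI, Sensor)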